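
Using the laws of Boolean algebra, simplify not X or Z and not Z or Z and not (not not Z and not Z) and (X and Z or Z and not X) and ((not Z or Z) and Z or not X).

not X or Z

not X or Z and not Z or Z and not (not not Z and not Z) and (X and Z or Z and not X) and ((not Z or Z) and Z or not X)
= not X or Z and not Z or Z and not (not not Z and not Z) and Z and ((not Z or Z) and Z or not X)   [distribution]
= not X or Z and not Z or Z and (not Z or Z) and Z and ((not Z or Z) and Z or not X)   [De Morgan]
= not X or Z and not Z or Z and (not Z or Z) and Z   [absorption]
= not X or Z and not Z or Z and Z   [complement / identity]
= not X or Z   [distribution]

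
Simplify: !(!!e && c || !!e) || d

!e || d

!(!!e && c || !!e) || d
= !!!e || d   [absorption]
= !e || d   [double negation]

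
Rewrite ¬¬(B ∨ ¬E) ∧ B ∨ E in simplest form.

¬¬(B ∨ ¬E) ∧ B ∨ E
= (B ∨ ¬E) ∧ B ∨ E
= B ∨ E

B ∨ E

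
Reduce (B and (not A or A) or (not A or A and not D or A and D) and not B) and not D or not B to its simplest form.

not D or not B

(B and (not A or A) or (not A or A and not D or A and D) and not B) and not D or not B
= (B and (not A or A) or (not A or A) and not B) and not D or not B   [distribution]
= (not A or A) and not D or not B   [distribution]
= not D or not B   [complement / identity]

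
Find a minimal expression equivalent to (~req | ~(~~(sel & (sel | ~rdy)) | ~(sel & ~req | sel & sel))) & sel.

(~req | ~(~~(sel & (sel | ~rdy)) | ~(sel & ~req | sel & sel))) & sel
= (~req | ~(~~sel | ~(sel & ~req | sel & sel))) & sel   — absorption
= (~req | ~sel & (sel & ~req | sel & sel)) & sel   — De Morgan
= (~req | ~sel & (sel & ~req | sel)) & sel   — idempotence
= (~req | ~sel & sel) & sel   — absorption
= ~req & sel   — complement / identity

~req & sel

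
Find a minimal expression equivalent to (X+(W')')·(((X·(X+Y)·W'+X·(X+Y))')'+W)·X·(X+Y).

X

(X+(W')')·(((X·(X+Y)·W'+X·(X+Y))')'+W)·X·(X+Y)
= (X+(W')')·(X·(X+Y)·W'+X·(X+Y)+W)·X·(X+Y)   — double negation
= (X+(W')')·(X·(X+Y)+W)·X·(X+Y)   — absorption
= (X+W)·(X·(X+Y)+W)·X·(X+Y)   — double negation
= (X+W)·X·(X+Y)   — absorption
= (X+W)·X   — absorption
= X   — absorption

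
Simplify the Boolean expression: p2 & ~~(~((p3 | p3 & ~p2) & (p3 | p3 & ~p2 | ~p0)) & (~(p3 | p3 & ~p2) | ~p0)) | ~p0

p2 & ~~(~((p3 | p3 & ~p2) & (p3 | p3 & ~p2 | ~p0)) & (~(p3 | p3 & ~p2) | ~p0)) | ~p0
= p2 & ~~(~(p3 | p3 & ~p2) & (~(p3 | p3 & ~p2) | ~p0)) | ~p0   (absorption)
= p2 & ~~~(p3 | p3 & ~p2) | ~p0   (absorption)
= p2 & ~(p3 | p3 & ~p2) | ~p0   (double negation)
= p2 & ~p3 | ~p0   (absorption)

p2 & ~p3 | ~p0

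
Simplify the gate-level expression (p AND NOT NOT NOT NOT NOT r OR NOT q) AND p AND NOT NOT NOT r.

(p AND NOT NOT NOT NOT NOT r OR NOT q) AND p AND NOT NOT NOT r
= (p AND NOT NOT NOT r OR NOT q) AND p AND NOT NOT NOT r   — double negation
= p AND NOT NOT NOT r   — absorption
= p AND NOT r   — double negation

p AND NOT r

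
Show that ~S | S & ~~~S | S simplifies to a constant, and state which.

1

~S | S & ~~~S | S
= ~S | S & ~S | S   (double negation)
= ~S | S   (complement / identity)
= 1   (complement)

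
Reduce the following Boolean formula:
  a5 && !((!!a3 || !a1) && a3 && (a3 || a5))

a5 && !a3

a5 && !((!!a3 || !a1) && a3 && (a3 || a5))
= a5 && !((a3 || !a1) && a3 && (a3 || a5))
= a5 && !(a3 && (a3 || a5))
= a5 && !a3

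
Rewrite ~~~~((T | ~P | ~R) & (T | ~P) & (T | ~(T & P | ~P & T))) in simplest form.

~~~~((T | ~P | ~R) & (T | ~P) & (T | ~(T & P | ~P & T)))
= ~~~~((T | ~P) & (T | ~(T & P | ~P & T)))   — absorption
= ~~~~((T | ~P) & (T | ~T))   — distribution
= ~~((T | ~P) & (T | ~T))   — double negation
= (T | ~P) & (T | ~T)   — double negation
= T | ~P   — complement / identity

T | ~P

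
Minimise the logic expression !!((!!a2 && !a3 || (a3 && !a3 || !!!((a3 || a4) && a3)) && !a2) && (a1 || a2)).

!a3 && (a1 || a2)

!!((!!a2 && !a3 || (a3 && !a3 || !!!((a3 || a4) && a3)) && !a2) && (a1 || a2))
= !!((!!a2 && !a3 || !!!((a3 || a4) && a3) && !a2) && (a1 || a2))
= !!((!!a2 && !a3 || !((a3 || a4) && a3) && !a2) && (a1 || a2))
= (!!a2 && !a3 || !((a3 || a4) && a3) && !a2) && (a1 || a2)
= (a2 && !a3 || !((a3 || a4) && a3) && !a2) && (a1 || a2)
= (a2 && !a3 || !a3 && !a2) && (a1 || a2)
= !a3 && (a1 || a2)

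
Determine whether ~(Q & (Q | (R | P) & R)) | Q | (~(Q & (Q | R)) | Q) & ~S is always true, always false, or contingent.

~(Q & (Q | (R | P) & R)) | Q | (~(Q & (Q | R)) | Q) & ~S
= ~(Q & (Q | R)) | Q | (~(Q & (Q | R)) | Q) & ~S   [absorption]
= ~(Q & (Q | R)) | Q   [absorption]
= ~Q | Q   [absorption]
= 1   [complement]

always true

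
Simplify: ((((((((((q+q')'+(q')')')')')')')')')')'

q'

((((((((((q+q')'+(q')')')')')')')')')')'
= ((((((((q+q')'+(q')')')')')')')')'   (double negation)
= (((((((q+q')·q')')')')')')'   (De Morgan)
= (((((q+q')·q')')')')'   (double negation)
= (((q+q')·q')')'   (double negation)
= ((q')')'   (complement / identity)
= q'   (double negation)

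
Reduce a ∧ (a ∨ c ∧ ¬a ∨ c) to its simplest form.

a ∧ (a ∨ c ∧ ¬a ∨ c)
= a ∧ (a ∨ c)   (absorption)
= a   (absorption)

a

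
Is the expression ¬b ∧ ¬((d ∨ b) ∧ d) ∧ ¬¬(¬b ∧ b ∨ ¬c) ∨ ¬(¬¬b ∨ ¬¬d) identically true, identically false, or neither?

neither

¬b ∧ ¬((d ∨ b) ∧ d) ∧ ¬¬(¬b ∧ b ∨ ¬c) ∨ ¬(¬¬b ∨ ¬¬d)
= ¬b ∧ ¬((d ∨ b) ∧ d) ∧ (¬b ∧ b ∨ ¬c) ∨ ¬(¬¬b ∨ ¬¬d)   (double negation)
= ¬b ∧ ¬((d ∨ b) ∧ d) ∧ (¬b ∧ b ∨ ¬c) ∨ ¬b ∧ ¬d   (De Morgan)
= ¬b ∧ ¬((d ∨ b) ∧ d) ∧ ¬c ∨ ¬b ∧ ¬d   (complement / identity)
= ¬b ∧ ¬d ∧ ¬c ∨ ¬b ∧ ¬d   (absorption)
= ¬b ∧ ¬d   (absorption)
This depends on b, d, so it is not a constant.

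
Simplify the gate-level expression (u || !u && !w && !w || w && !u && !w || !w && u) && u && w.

u && w

(u || !u && !w && !w || w && !u && !w || !w && u) && u && w
= (u || !u && !w || !w && u) && u && w   [distribution]
= (u || !w) && u && w   [distribution]
= u && w   [absorption]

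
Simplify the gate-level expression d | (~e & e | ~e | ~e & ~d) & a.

d | (~e & e | ~e | ~e & ~d) & a
= d | (~e | ~e & ~d) & a   — complement / identity
= d | ~e & a   — absorption

d | ~e & a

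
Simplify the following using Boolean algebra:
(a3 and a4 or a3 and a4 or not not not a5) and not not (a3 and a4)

a3 and a4

(a3 and a4 or a3 and a4 or not not not a5) and not not (a3 and a4)
= (a3 and a4 or a3 and a4 or not a5) and not not (a3 and a4)   [double negation]
= (a3 and a4 or a3 and a4 or not a5) and a3 and a4   [double negation]
= (a3 and a4 or not a5) and a3 and a4   [idempotence]
= a3 and a4   [absorption]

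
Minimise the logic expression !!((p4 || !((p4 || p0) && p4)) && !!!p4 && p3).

!p4 && p3

!!((p4 || !((p4 || p0) && p4)) && !!!p4 && p3)
= !!((p4 || !((p4 || p0) && p4)) && !p4 && p3)   [double negation]
= (p4 || !((p4 || p0) && p4)) && !p4 && p3   [double negation]
= (p4 || !p4) && !p4 && p3   [absorption]
= !p4 && p3   [complement / identity]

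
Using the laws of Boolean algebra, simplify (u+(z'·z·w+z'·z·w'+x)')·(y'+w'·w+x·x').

(u+x')·y'

(u+(z'·z·w+z'·z·w'+x)')·(y'+w'·w+x·x')
= (u+(z'·z+x)')·(y'+w'·w+x·x')
= (u+(z'·z+x)')·(y'+x·x')
= (u+x')·(y'+x·x')
= (u+x')·y'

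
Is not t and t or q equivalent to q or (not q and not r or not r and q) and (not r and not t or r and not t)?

E1: not t and t or q
    = q   (complement / identity)
E2: q or (not q and not r or not r and q) and (not r and not t or r and not t)
    = q or not r and (not r and not t or r and not t)   (distribution)
    = q or not r and not t   (distribution)
These differ: at q=0, r=0, t=0, E1 = 0 but E2 = 1.

No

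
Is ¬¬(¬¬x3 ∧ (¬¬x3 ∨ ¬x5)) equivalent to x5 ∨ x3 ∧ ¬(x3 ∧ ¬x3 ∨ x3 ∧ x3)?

E1: ¬¬(¬¬x3 ∧ (¬¬x3 ∨ ¬x5))
    = ¬¬¬¬x3   [absorption]
    = ¬¬x3   [double negation]
    = x3   [double negation]
E2: x5 ∨ x3 ∧ ¬(x3 ∧ ¬x3 ∨ x3 ∧ x3)
    = x5 ∨ x3 ∧ ¬x3   [distribution]
    = x5   [complement / identity]
These differ: at x3=0, x5=1, E1 = 0 but E2 = 1.

No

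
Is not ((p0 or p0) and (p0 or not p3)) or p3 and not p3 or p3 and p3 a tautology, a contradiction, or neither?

neither

not ((p0 or p0) and (p0 or not p3)) or p3 and not p3 or p3 and p3
= not (p0 and not p3 or p0) or p3 and not p3 or p3 and p3
= not (p0 and not p3 or p0) or p3
= not p0 or p3
This depends on p0, p3, so it is not a constant.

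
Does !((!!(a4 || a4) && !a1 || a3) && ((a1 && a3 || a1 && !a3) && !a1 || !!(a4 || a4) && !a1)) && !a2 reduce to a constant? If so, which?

!((!!(a4 || a4) && !a1 || a3) && ((a1 && a3 || a1 && !a3) && !a1 || !!(a4 || a4) && !a1)) && !a2
= !((!!(a4 || a4) && !a1 || a3) && (a1 && !a1 || !!(a4 || a4) && !a1)) && !a2
= !((!!(a4 || a4) && !a1 || a3) && !!(a4 || a4) && !a1) && !a2
= !(!!(a4 || a4) && !a1) && !a2
= !(!!a4 && !a1) && !a2
= (!a4 || a1) && !a2
This depends on a1, a2, a4, so it is not a constant.

no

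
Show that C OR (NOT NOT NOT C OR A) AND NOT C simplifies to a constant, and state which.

TRUE

C OR (NOT NOT NOT C OR A) AND NOT C
= C OR (NOT C OR A) AND NOT C   (double negation)
= C OR NOT C   (absorption)
= TRUE   (complement)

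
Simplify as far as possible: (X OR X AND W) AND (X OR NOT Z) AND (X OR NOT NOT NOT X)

X

(X OR X AND W) AND (X OR NOT Z) AND (X OR NOT NOT NOT X)
= X AND (X OR NOT Z) AND (X OR NOT NOT NOT X)   [absorption]
= X AND (X OR NOT Z) AND (X OR NOT X)   [double negation]
= X AND (X OR NOT X)   [absorption]
= X   [complement / identity]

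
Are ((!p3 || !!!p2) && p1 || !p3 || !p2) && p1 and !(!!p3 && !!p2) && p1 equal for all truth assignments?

E1: ((!p3 || !!!p2) && p1 || !p3 || !p2) && p1
    = ((!p3 || !p2) && p1 || !p3 || !p2) && p1   [double negation]
    = (!p3 || !p2) && p1   [absorption]
E2: !(!!p3 && !!p2) && p1
    = (!p3 || !p2) && p1   [De Morgan]
Both reduce to (!p3 || !p2) && p1, so they are equivalent.

Yes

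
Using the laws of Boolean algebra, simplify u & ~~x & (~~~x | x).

u & ~~x & (~~~x | x)
= u & x & (~~~x | x)
= u & x & (~x | x)
= u & x

u & x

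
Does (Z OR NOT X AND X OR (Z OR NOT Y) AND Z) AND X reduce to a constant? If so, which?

(Z OR NOT X AND X OR (Z OR NOT Y) AND Z) AND X
= (Z OR NOT X AND X OR Z) AND X   — absorption
= (Z OR Z) AND X   — complement / identity
= Z AND X   — idempotence
This depends on X, Z, so it is not a constant.

no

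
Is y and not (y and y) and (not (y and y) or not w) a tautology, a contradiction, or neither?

y and not (y and y) and (not (y and y) or not w)
= y and not (y and y)
= y and not y
= False

contradiction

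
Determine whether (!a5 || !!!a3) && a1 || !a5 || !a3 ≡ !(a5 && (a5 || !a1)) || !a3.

Yes

E1: (!a5 || !!!a3) && a1 || !a5 || !a3
    = (!a5 || !a3) && a1 || !a5 || !a3   (double negation)
    = !a5 || !a3   (absorption)
E2: !(a5 && (a5 || !a1)) || !a3
    = !a5 || !a3   (absorption)
Both reduce to !a5 || !a3, so they are equivalent.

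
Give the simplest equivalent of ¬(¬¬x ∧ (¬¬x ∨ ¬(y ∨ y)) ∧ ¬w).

¬(¬¬x ∧ (¬¬x ∨ ¬(y ∨ y)) ∧ ¬w)
= ¬(¬¬x ∧ (¬¬x ∨ ¬y) ∧ ¬w)   — idempotence
= ¬(¬¬x ∧ ¬w)   — absorption
= ¬x ∨ w   — De Morgan

¬x ∨ w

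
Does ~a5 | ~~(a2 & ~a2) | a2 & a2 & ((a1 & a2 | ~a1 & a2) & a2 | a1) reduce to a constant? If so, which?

no

~a5 | ~~(a2 & ~a2) | a2 & a2 & ((a1 & a2 | ~a1 & a2) & a2 | a1)
= ~a5 | ~~(a2 & ~a2) | a2 & a2 & (a2 & a2 | a1)   — distribution
= ~a5 | a2 & ~a2 | a2 & a2 & (a2 & a2 | a1)   — double negation
= ~a5 | a2 & ~a2 | a2 & a2   — absorption
= ~a5 | a2   — distribution
This depends on a2, a5, so it is not a constant.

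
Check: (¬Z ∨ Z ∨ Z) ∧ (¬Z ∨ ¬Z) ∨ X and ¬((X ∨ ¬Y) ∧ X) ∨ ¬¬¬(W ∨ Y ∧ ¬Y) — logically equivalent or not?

E1: (¬Z ∨ Z ∨ Z) ∧ (¬Z ∨ ¬Z) ∨ X
    = (¬Z ∨ Z) ∧ (¬Z ∨ ¬Z) ∨ X   — idempotence
    = Z ∧ ¬Z ∨ ¬Z ∨ X   — distribution
    = ¬Z ∨ X   — complement / identity
E2: ¬((X ∨ ¬Y) ∧ X) ∨ ¬¬¬(W ∨ Y ∧ ¬Y)
    = ¬((X ∨ ¬Y) ∧ X) ∨ ¬¬¬W   — complement / identity
    = ¬X ∨ ¬¬¬W   — absorption
    = ¬X ∨ ¬W   — double negation
These differ: at W=1, X=1, Y=0, Z=1, E1 = 1 but E2 = 0.

No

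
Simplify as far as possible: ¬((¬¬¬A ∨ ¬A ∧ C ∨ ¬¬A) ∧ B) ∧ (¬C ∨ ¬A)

¬B ∧ (¬C ∨ ¬A)

¬((¬¬¬A ∨ ¬A ∧ C ∨ ¬¬A) ∧ B) ∧ (¬C ∨ ¬A)
= ¬((¬¬¬A ∨ ¬A ∧ C ∨ A) ∧ B) ∧ (¬C ∨ ¬A)   (double negation)
= ¬((¬A ∨ ¬A ∧ C ∨ A) ∧ B) ∧ (¬C ∨ ¬A)   (double negation)
= ¬((¬A ∨ A) ∧ B) ∧ (¬C ∨ ¬A)   (absorption)
= ¬B ∧ (¬C ∨ ¬A)   (complement / identity)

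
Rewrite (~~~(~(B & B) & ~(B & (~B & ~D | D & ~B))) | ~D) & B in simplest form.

B

(~~~(~(B & B) & ~(B & (~B & ~D | D & ~B))) | ~D) & B
= (~~~(~(B & B) & ~(B & ~B)) | ~D) & B   (distribution)
= (~(~(B & B) & ~(B & ~B)) | ~D) & B   (double negation)
= (B & B | B & ~B | ~D) & B   (De Morgan)
= (B | ~D) & B   (distribution)
= B   (absorption)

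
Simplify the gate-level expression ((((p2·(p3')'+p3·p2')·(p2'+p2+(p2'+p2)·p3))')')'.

p3'

((((p2·(p3')'+p3·p2')·(p2'+p2+(p2'+p2)·p3))')')'
= ((((p2·p3+p3·p2')·(p2'+p2+(p2'+p2)·p3))')')'   [double negation]
= (((p3·(p2'+p2+(p2'+p2)·p3))')')'   [distribution]
= (((p3·(p2'+p2))')')'   [absorption]
= ((p3')')'   [complement / identity]
= p3'   [double negation]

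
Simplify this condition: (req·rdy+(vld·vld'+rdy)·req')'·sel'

(req·rdy+(vld·vld'+rdy)·req')'·sel'
= (req·rdy+rdy·req')'·sel'   — complement / identity
= rdy'·sel'   — distribution

rdy'·sel'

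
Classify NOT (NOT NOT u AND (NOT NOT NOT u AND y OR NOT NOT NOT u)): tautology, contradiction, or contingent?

tautology

NOT (NOT NOT u AND (NOT NOT NOT u AND y OR NOT NOT NOT u))
= NOT (NOT NOT u AND NOT NOT NOT u)   [absorption]
= NOT (NOT NOT u AND NOT u)   [double negation]
= NOT u OR u   [De Morgan]
= TRUE   [complement]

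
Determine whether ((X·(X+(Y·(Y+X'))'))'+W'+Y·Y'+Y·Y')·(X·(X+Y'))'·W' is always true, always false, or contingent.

((X·(X+(Y·(Y+X'))'))'+W'+Y·Y'+Y·Y')·(X·(X+Y'))'·W'
= ((X·(X+(Y·(Y+X'))'))'+W'+(Y'+Y')·Y)·(X·(X+Y'))'·W'
= ((X·(X+Y'))'+W'+(Y'+Y')·Y)·(X·(X+Y'))'·W'
= ((X·(X+Y'))'+W'+Y'·Y)·(X·(X+Y'))'·W'
= ((X·(X+Y'))'+W')·(X·(X+Y'))'·W'
= (X·(X+Y'))'·W'
= X'·W'
This depends on W, X, so it is not a constant.

contingent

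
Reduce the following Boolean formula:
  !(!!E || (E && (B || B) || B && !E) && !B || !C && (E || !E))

!E && C

!(!!E || (E && (B || B) || B && !E) && !B || !C && (E || !E))
= !(!!E || (E && B || B && !E) && !B || !C && (E || !E))   [idempotence]
= !(!!E || (E && B || B && !E) && !B || !C)   [complement / identity]
= !(!!E || B && !B || !C)   [distribution]
= !(!!E || !C)   [complement / identity]
= !E && C   [De Morgan]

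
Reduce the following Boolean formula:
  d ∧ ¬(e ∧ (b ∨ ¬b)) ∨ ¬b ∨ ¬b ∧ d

d ∧ ¬e ∨ ¬b

d ∧ ¬(e ∧ (b ∨ ¬b)) ∨ ¬b ∨ ¬b ∧ d
= d ∧ ¬e ∨ ¬b ∨ ¬b ∧ d   [complement / identity]
= d ∧ ¬e ∨ ¬b   [absorption]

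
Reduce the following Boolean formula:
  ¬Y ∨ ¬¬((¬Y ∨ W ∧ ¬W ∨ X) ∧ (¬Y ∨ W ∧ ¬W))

¬Y ∨ ¬¬((¬Y ∨ W ∧ ¬W ∨ X) ∧ (¬Y ∨ W ∧ ¬W))
= ¬Y ∨ (¬Y ∨ W ∧ ¬W ∨ X) ∧ (¬Y ∨ W ∧ ¬W)   [double negation]
= ¬Y ∨ ¬Y ∨ W ∧ ¬W   [absorption]
= ¬Y ∨ ¬Y   [complement / identity]
= ¬Y   [idempotence]

¬Y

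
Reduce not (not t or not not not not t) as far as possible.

False

not (not t or not not not not t)
= t and not not not t   (De Morgan)
= t and not t   (double negation)
= False   (complement)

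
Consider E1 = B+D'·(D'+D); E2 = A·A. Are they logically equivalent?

No

E1: B+D'·(D'+D)
    = B+D'
E2: A·A
    = A
These differ: at A=0, B=1, D=0, E1 = 1 but E2 = 0.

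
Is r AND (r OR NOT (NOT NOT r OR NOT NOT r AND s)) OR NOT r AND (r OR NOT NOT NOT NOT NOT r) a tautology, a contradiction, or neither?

r AND (r OR NOT (NOT NOT r OR NOT NOT r AND s)) OR NOT r AND (r OR NOT NOT NOT NOT NOT r)
= r AND (r OR NOT NOT NOT r) OR NOT r AND (r OR NOT NOT NOT NOT NOT r)
= r AND (r OR NOT NOT NOT r) OR NOT r AND (r OR NOT NOT NOT r)
= r OR NOT NOT NOT r
= r OR NOT r
= TRUE

tautology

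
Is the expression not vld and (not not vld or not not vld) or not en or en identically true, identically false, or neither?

not vld and (not not vld or not not vld) or not en or en
= not vld and not not vld or not en or en
= not vld and vld or not en or en
= not en or en
= True

identically true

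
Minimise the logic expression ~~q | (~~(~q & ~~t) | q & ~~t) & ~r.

q | t & ~r

~~q | (~~(~q & ~~t) | q & ~~t) & ~r
= ~~q | (~q & ~~t | q & ~~t) & ~r   (double negation)
= ~~q | ~~t & ~r   (distribution)
= q | ~~t & ~r   (double negation)
= q | t & ~r   (double negation)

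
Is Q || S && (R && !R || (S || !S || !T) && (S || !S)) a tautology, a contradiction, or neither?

Q || S && (R && !R || (S || !S || !T) && (S || !S))
= Q || S && (R && !R || S || !S)   [absorption]
= Q || S && (S || !S)   [complement / identity]
= Q || S   [complement / identity]
This depends on Q, S, so it is not a constant.

neither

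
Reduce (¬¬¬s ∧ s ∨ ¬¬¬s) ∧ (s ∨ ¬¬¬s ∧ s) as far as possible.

False

(¬¬¬s ∧ s ∨ ¬¬¬s) ∧ (s ∨ ¬¬¬s ∧ s)
= ¬¬¬s ∧ s ∨ ¬¬¬s ∧ s   [distribution]
= ¬¬¬s ∧ s   [idempotence]
= ¬s ∧ s   [double negation]
= False   [complement]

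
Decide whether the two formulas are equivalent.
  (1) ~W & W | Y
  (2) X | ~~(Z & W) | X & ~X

E1: ~W & W | Y
    = Y   (complement / identity)
E2: X | ~~(Z & W) | X & ~X
    = X | ~~(Z & W)   (complement / identity)
    = X | Z & W   (double negation)
These differ: at W=1, X=1, Y=0, Z=1, E1 = 0 but E2 = 1.

No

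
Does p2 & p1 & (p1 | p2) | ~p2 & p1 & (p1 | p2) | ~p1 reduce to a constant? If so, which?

p2 & p1 & (p1 | p2) | ~p2 & p1 & (p1 | p2) | ~p1
= p1 & (p1 | p2) | ~p1
= p1 | ~p1
= 1

yes, True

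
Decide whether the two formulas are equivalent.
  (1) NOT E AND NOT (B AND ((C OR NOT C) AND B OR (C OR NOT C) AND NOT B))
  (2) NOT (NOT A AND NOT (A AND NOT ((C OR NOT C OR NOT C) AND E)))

No

E1: NOT E AND NOT (B AND ((C OR NOT C) AND B OR (C OR NOT C) AND NOT B))
    = NOT E AND NOT (B AND (C OR NOT C))   — distribution
    = NOT E AND NOT B   — complement / identity
E2: NOT (NOT A AND NOT (A AND NOT ((C OR NOT C OR NOT C) AND E)))
    = A OR A AND NOT ((C OR NOT C OR NOT C) AND E)   — De Morgan
    = A OR A AND NOT ((C OR NOT C) AND E)   — idempotence
    = A OR A AND NOT E   — complement / identity
    = A   — absorption
These differ: at A=1, B=0, C=0, E=1, E1 = 0 but E2 = 1.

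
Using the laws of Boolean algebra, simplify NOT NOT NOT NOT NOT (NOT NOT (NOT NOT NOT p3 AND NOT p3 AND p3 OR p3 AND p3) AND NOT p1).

NOT p3 OR p1

NOT NOT NOT NOT NOT (NOT NOT (NOT NOT NOT p3 AND NOT p3 AND p3 OR p3 AND p3) AND NOT p1)
= NOT NOT NOT NOT NOT (NOT NOT (NOT p3 AND NOT p3 AND p3 OR p3 AND p3) AND NOT p1)   [double negation]
= NOT NOT NOT NOT NOT (NOT NOT (NOT p3 AND p3 OR p3 AND p3) AND NOT p1)   [idempotence]
= NOT NOT NOT NOT NOT (NOT NOT p3 AND NOT p1)   [distribution]
= NOT NOT NOT (NOT NOT p3 AND NOT p1)   [double negation]
= NOT NOT (NOT p3 OR p1)   [De Morgan]
= NOT p3 OR p1   [double negation]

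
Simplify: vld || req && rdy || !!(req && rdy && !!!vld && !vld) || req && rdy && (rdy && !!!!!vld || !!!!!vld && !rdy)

vld || req && rdy || !!(req && rdy && !!!vld && !vld) || req && rdy && (rdy && !!!!!vld || !!!!!vld && !rdy)
= vld || req && rdy || !!(req && rdy && !!!vld && !vld) || req && rdy && !!!!!vld   (distribution)
= vld || req && rdy || !!(req && rdy && !!!vld && !vld) || req && rdy && !!!vld   (double negation)
= vld || req && rdy || req && rdy && !!!vld && !vld || req && rdy && !!!vld   (double negation)
= vld || req && rdy || req && rdy && !!!vld   (absorption)
= vld || req && rdy || req && rdy && !vld   (double negation)
= vld || req && rdy   (absorption)

vld || req && rdy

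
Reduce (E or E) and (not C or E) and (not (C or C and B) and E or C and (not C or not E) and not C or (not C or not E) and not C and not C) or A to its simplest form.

E and not C or A

(E or E) and (not C or E) and (not (C or C and B) and E or C and (not C or not E) and not C or (not C or not E) and not C and not C) or A
= (E or E) and (not C or E) and (not (C or C and B) and E or (not C or not E) and not C) or A
= (E or E and not C) and (not (C or C and B) and E or (not C or not E) and not C) or A
= (E or E and not C) and (not (C or C and B) and E or not C) or A
= (E or E and not C) and (not C and E or not C) or A
= E and (not C and E or not C) or A
= E and not C or A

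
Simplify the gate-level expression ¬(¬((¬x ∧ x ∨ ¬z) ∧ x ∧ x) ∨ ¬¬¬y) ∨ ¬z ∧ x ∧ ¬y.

¬(¬((¬x ∧ x ∨ ¬z) ∧ x ∧ x) ∨ ¬¬¬y) ∨ ¬z ∧ x ∧ ¬y
= ¬(¬((¬x ∧ x ∨ ¬z) ∧ x ∧ x) ∨ ¬y) ∨ ¬z ∧ x ∧ ¬y   — double negation
= ¬(¬((¬x ∧ x ∨ ¬z) ∧ x) ∨ ¬y) ∨ ¬z ∧ x ∧ ¬y   — idempotence
= (¬x ∧ x ∨ ¬z) ∧ x ∧ y ∨ ¬z ∧ x ∧ ¬y   — De Morgan
= ¬z ∧ x ∧ y ∨ ¬z ∧ x ∧ ¬y   — complement / identity
= ¬z ∧ x   — distribution

¬z ∧ x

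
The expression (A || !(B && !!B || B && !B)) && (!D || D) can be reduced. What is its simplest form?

(A || !(B && !!B || B && !B)) && (!D || D)
= (A || !(B && B || B && !B)) && (!D || D)   (double negation)
= A || !(B && B || B && !B)   (complement / identity)
= A || !(B || B && !B)   (idempotence)
= A || !B   (complement / identity)

A || !B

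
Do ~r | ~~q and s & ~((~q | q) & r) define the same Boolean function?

E1: ~r | ~~q
    = ~r | q   (double negation)
E2: s & ~((~q | q) & r)
    = s & ~r   (complement / identity)
These differ: at q=1, r=0, s=0, E1 = 1 but E2 = 0.

No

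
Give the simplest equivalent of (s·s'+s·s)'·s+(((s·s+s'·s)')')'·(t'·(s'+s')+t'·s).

s'·t'

(s·s'+s·s)'·s+(((s·s+s'·s)')')'·(t'·(s'+s')+t'·s)
= s'·s+(((s·s+s'·s)')')'·(t'·(s'+s')+t'·s)
= s'·s+(((s·s+s'·s)')')'·(t'·s'+t'·s)
= (((s·s+s'·s)')')'·(t'·s'+t'·s)
= (((s·s+s'·s)')')'·t'
= (s·s+s'·s)'·t'
= s'·t'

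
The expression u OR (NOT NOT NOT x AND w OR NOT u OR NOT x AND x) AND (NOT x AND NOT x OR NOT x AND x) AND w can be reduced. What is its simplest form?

u OR (NOT NOT NOT x AND w OR NOT u OR NOT x AND x) AND (NOT x AND NOT x OR NOT x AND x) AND w
= u OR (NOT NOT NOT x AND w OR NOT u OR NOT x AND x) AND NOT x AND w   [distribution]
= u OR (NOT x AND w OR NOT u OR NOT x AND x) AND NOT x AND w   [double negation]
= u OR (NOT x AND w OR NOT u) AND NOT x AND w   [complement / identity]
= u OR NOT x AND w   [absorption]

u OR NOT x AND w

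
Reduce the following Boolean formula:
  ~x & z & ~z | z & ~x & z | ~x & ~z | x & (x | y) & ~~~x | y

~x | y

~x & z & ~z | z & ~x & z | ~x & ~z | x & (x | y) & ~~~x | y
= ~x & z & ~z | z & ~x & z | ~x & ~z | x & ~~~x | y   — absorption
= ~x & z | ~x & ~z | x & ~~~x | y   — distribution
= ~x & z | ~x & ~z | x & ~x | y   — double negation
= ~x | x & ~x | y   — distribution
= ~x | y   — complement / identity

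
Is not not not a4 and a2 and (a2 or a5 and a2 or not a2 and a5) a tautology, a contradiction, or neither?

neither

not not not a4 and a2 and (a2 or a5 and a2 or not a2 and a5)
= not not not a4 and a2 and (a2 or a5)   — distribution
= not not not a4 and a2   — absorption
= not a4 and a2   — double negation
This depends on a2, a4, so it is not a constant.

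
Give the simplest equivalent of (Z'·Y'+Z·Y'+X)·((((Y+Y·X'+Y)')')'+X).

Y'+X

(Z'·Y'+Z·Y'+X)·((((Y+Y·X'+Y)')')'+X)
= (Z'·Y'+Z·Y'+X)·((((Y+Y)')')'+X)   — absorption
= (Z'·Y'+Z·Y'+X)·(((Y')')'+X)   — idempotence
= (Z'·Y'+Z·Y'+X)·(Y'+X)   — double negation
= (Y'+X)·(Y'+X)   — distribution
= Y'+X   — idempotence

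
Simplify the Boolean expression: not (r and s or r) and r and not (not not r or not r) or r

not (r and s or r) and r and not (not not r or not r) or r
= not (r and s or r) and r and not r and r or r   — De Morgan
= not r and r and not r and r or r   — absorption
= not r and r or r   — idempotence
= r   — complement / identity

r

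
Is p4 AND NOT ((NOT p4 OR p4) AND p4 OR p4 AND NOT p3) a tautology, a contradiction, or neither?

p4 AND NOT ((NOT p4 OR p4) AND p4 OR p4 AND NOT p3)
= p4 AND NOT (p4 OR p4 AND NOT p3)   — complement / identity
= p4 AND NOT p4   — absorption
= FALSE   — complement

contradiction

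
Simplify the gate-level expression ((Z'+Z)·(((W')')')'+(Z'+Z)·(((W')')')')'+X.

((Z'+Z)·(((W')')')'+(Z'+Z)·(((W')')')')'+X
= ((Z'+Z)·(((W')')')')'+X
= ((((W')')')')'+X
= ((W')')'+X
= W'+X

W'+X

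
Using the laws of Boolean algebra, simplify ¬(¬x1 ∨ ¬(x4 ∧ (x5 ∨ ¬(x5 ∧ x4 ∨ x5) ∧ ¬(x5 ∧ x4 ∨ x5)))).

¬(¬x1 ∨ ¬(x4 ∧ (x5 ∨ ¬(x5 ∧ x4 ∨ x5) ∧ ¬(x5 ∧ x4 ∨ x5))))
= x1 ∧ x4 ∧ (x5 ∨ ¬(x5 ∧ x4 ∨ x5) ∧ ¬(x5 ∧ x4 ∨ x5))   — De Morgan
= x1 ∧ x4 ∧ (x5 ∨ ¬(x5 ∧ x4 ∨ x5))   — idempotence
= x1 ∧ x4 ∧ (x5 ∨ ¬x5)   — absorption
= x1 ∧ x4   — complement / identity

x1 ∧ x4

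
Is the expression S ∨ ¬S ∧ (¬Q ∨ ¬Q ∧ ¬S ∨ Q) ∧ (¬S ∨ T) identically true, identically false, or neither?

identically true

S ∨ ¬S ∧ (¬Q ∨ ¬Q ∧ ¬S ∨ Q) ∧ (¬S ∨ T)
= S ∨ ¬S ∧ (¬Q ∨ Q) ∧ (¬S ∨ T)   (absorption)
= S ∨ ¬S ∧ (¬S ∨ T)   (complement / identity)
= S ∨ ¬S   (absorption)
= True   (complement)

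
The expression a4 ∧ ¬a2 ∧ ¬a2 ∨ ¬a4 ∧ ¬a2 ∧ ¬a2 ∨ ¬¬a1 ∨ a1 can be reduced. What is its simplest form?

a4 ∧ ¬a2 ∧ ¬a2 ∨ ¬a4 ∧ ¬a2 ∧ ¬a2 ∨ ¬¬a1 ∨ a1
= ¬a2 ∧ ¬a2 ∨ ¬¬a1 ∨ a1   (distribution)
= ¬a2 ∨ ¬¬a1 ∨ a1   (idempotence)
= ¬a2 ∨ a1 ∨ a1   (double negation)
= ¬a2 ∨ a1   (idempotence)

¬a2 ∨ a1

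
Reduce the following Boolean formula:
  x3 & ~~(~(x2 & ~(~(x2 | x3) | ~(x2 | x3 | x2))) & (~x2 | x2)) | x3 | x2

x3 & ~~(~(x2 & ~(~(x2 | x3) | ~(x2 | x3 | x2))) & (~x2 | x2)) | x3 | x2
= x3 & ~~(~(x2 & (x2 | x3) & (x2 | x3 | x2)) & (~x2 | x2)) | x3 | x2
= x3 & ~~~(x2 & (x2 | x3) & (x2 | x3 | x2)) | x3 | x2
= x3 & ~~~(x2 & (x2 | x3)) | x3 | x2
= x3 & ~(x2 & (x2 | x3)) | x3 | x2
= x3 & ~x2 | x3 | x2
= x3 | x2

x3 | x2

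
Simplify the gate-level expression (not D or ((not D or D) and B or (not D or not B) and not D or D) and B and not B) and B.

not D and B

(not D or ((not D or D) and B or (not D or not B) and not D or D) and B and not B) and B
= (not D or ((not D or D) and B or not D or D) and B and not B) and B   (absorption)
= (not D or (not D or D) and B and not B) and B   (absorption)
= (not D or B and not B) and B   (complement / identity)
= not D and B   (complement / identity)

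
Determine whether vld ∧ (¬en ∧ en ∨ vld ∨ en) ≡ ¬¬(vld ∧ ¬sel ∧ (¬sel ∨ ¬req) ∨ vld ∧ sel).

E1: vld ∧ (¬en ∧ en ∨ vld ∨ en)
    = vld ∧ (vld ∨ en)   — complement / identity
    = vld   — absorption
E2: ¬¬(vld ∧ ¬sel ∧ (¬sel ∨ ¬req) ∨ vld ∧ sel)
    = ¬¬(vld ∧ ¬sel ∨ vld ∧ sel)   — absorption
    = ¬¬vld   — distribution
    = vld   — double negation
Both reduce to vld, so they are equivalent.

Yes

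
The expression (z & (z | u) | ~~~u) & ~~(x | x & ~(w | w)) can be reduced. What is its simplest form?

(z & (z | u) | ~~~u) & ~~(x | x & ~(w | w))
= (z & (z | u) | ~~~u) & ~~(x | x & ~w)
= (z & (z | u) | ~~~u) & (x | x & ~w)
= (z | ~~~u) & (x | x & ~w)
= (z | ~~~u) & x
= (z | ~u) & x

(z | ~u) & x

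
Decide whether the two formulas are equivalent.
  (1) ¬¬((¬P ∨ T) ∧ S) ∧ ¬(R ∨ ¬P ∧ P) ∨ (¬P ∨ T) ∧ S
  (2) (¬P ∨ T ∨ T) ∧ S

E1: ¬¬((¬P ∨ T) ∧ S) ∧ ¬(R ∨ ¬P ∧ P) ∨ (¬P ∨ T) ∧ S
    = ¬¬((¬P ∨ T) ∧ S) ∧ ¬R ∨ (¬P ∨ T) ∧ S   [complement / identity]
    = (¬P ∨ T) ∧ S ∧ ¬R ∨ (¬P ∨ T) ∧ S   [double negation]
    = (¬P ∨ T) ∧ S   [absorption]
E2: (¬P ∨ T ∨ T) ∧ S
    = (¬P ∨ T) ∧ S   [idempotence]
Both reduce to (¬P ∨ T) ∧ S, so they are equivalent.

Yes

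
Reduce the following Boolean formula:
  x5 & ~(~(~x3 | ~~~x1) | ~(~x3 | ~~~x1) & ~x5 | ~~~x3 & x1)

x5 & ~(~(~x3 | ~~~x1) | ~(~x3 | ~~~x1) & ~x5 | ~~~x3 & x1)
= x5 & ~(~(~x3 | ~~~x1) | ~~~x3 & x1)   (absorption)
= x5 & ~(~(~x3 | ~~~x1) | ~x3 & x1)   (double negation)
= x5 & ~(x3 & ~~x1 | ~x3 & x1)   (De Morgan)
= x5 & ~(x3 & x1 | ~x3 & x1)   (double negation)
= x5 & ~x1   (distribution)

x5 & ~x1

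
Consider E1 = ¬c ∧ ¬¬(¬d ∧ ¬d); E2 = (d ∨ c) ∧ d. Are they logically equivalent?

E1: ¬c ∧ ¬¬(¬d ∧ ¬d)
    = ¬c ∧ ¬¬¬d   (idempotence)
    = ¬c ∧ ¬d   (double negation)
E2: (d ∨ c) ∧ d
    = d   (absorption)
These differ: at c=0, d=1, E1 = 0 but E2 = 1.

No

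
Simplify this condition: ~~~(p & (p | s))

~~~(p & (p | s))
= ~~~p   (absorption)
= ~p   (double negation)

~p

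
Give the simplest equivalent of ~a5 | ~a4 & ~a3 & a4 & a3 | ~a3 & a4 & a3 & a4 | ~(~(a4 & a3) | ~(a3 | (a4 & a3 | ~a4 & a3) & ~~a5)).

~a5 | a4 & a3

~a5 | ~a4 & ~a3 & a4 & a3 | ~a3 & a4 & a3 & a4 | ~(~(a4 & a3) | ~(a3 | (a4 & a3 | ~a4 & a3) & ~~a5))
= ~a5 | ~a4 & ~a3 & a4 & a3 | ~a3 & a4 & a3 & a4 | ~(~(a4 & a3) | ~(a3 | a3 & ~~a5))   [distribution]
= ~a5 | ~a3 & a4 & a3 | ~(~(a4 & a3) | ~(a3 | a3 & ~~a5))   [distribution]
= ~a5 | ~a3 & a4 & a3 | a4 & a3 & (a3 | a3 & ~~a5)   [De Morgan]
= ~a5 | ~a3 & a4 & a3 | a4 & a3 & (a3 | a3 & a5)   [double negation]
= ~a5 | ~a3 & a4 & a3 | a4 & a3 & a3   [absorption]
= ~a5 | a4 & a3   [distribution]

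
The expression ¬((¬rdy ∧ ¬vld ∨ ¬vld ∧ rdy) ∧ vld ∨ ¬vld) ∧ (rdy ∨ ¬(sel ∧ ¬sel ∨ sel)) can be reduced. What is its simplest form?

¬((¬rdy ∧ ¬vld ∨ ¬vld ∧ rdy) ∧ vld ∨ ¬vld) ∧ (rdy ∨ ¬(sel ∧ ¬sel ∨ sel))
= ¬(¬vld ∧ vld ∨ ¬vld) ∧ (rdy ∨ ¬(sel ∧ ¬sel ∨ sel))   (distribution)
= ¬¬vld ∧ (rdy ∨ ¬(sel ∧ ¬sel ∨ sel))   (complement / identity)
= ¬¬vld ∧ (rdy ∨ ¬sel)   (complement / identity)
= vld ∧ (rdy ∨ ¬sel)   (double negation)

vld ∧ (rdy ∨ ¬sel)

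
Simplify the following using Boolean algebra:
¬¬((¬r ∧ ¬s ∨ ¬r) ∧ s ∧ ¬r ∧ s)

¬r ∧ s

¬¬((¬r ∧ ¬s ∨ ¬r) ∧ s ∧ ¬r ∧ s)
= ¬¬(¬r ∧ s ∧ ¬r ∧ s)   [absorption]
= ¬¬(¬r ∧ s)   [idempotence]
= ¬r ∧ s   [double negation]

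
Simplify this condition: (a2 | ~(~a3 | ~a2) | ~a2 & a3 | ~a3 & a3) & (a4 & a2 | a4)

(a2 | ~(~a3 | ~a2) | ~a2 & a3 | ~a3 & a3) & (a4 & a2 | a4)
= (a2 | ~(~a3 | ~a2) | ~a2 & a3 | ~a3 & a3) & a4   (absorption)
= (a2 | a3 & a2 | ~a2 & a3 | ~a3 & a3) & a4   (De Morgan)
= (a2 | a3 & a2 | ~a2 & a3) & a4   (complement / identity)
= (a2 | a3) & a4   (distribution)

(a2 | a3) & a4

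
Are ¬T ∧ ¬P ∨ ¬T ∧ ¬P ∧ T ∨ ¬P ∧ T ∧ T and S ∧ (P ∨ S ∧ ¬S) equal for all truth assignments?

No

E1: ¬T ∧ ¬P ∨ ¬T ∧ ¬P ∧ T ∨ ¬P ∧ T ∧ T
    = ¬T ∧ ¬P ∨ ¬P ∧ T   (distribution)
    = ¬P   (distribution)
E2: S ∧ (P ∨ S ∧ ¬S)
    = S ∧ P   (complement / identity)
These differ: at P=1, S=1, T=0, E1 = 0 but E2 = 1.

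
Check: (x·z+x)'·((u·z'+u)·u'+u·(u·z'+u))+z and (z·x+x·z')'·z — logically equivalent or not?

E1: (x·z+x)'·((u·z'+u)·u'+u·(u·z'+u))+z
    = x'·((u·z'+u)·u'+u·(u·z'+u))+z   (absorption)
    = x'·(u·z'+u)+z   (distribution)
    = x'·u+z   (absorption)
E2: (z·x+x·z')'·z
    = x'·z   (distribution)
These differ: at u=1, x=1, z=1, E1 = 1 but E2 = 0.

No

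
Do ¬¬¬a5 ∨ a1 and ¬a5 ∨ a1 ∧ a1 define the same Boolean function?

Yes

E1: ¬¬¬a5 ∨ a1
    = ¬a5 ∨ a1   — double negation
E2: ¬a5 ∨ a1 ∧ a1
    = ¬a5 ∨ a1   — idempotence
Both reduce to ¬a5 ∨ a1, so they are equivalent.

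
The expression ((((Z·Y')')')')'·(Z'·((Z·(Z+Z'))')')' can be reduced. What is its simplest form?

((((Z·Y')')')')'·(Z'·((Z·(Z+Z'))')')'
= ((((Z·Y')')')')'·(Z+(Z·(Z+Z'))')   [De Morgan]
= ((((Z·Y')')')')'·(Z+Z')   [complement / identity]
= ((Z·Y')')'·(Z+Z')   [double negation]
= ((Z·Y')')'   [complement / identity]
= Z·Y'   [double negation]

Z·Y'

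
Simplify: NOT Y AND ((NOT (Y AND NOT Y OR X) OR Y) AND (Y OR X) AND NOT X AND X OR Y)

FALSE

NOT Y AND ((NOT (Y AND NOT Y OR X) OR Y) AND (Y OR X) AND NOT X AND X OR Y)
= NOT Y AND ((NOT X OR Y) AND (Y OR X) AND NOT X AND X OR Y)   [complement / identity]
= NOT Y AND ((NOT X AND X OR Y) AND NOT X AND X OR Y)   [distribution]
= NOT Y AND (NOT X AND X OR Y)   [absorption]
= NOT Y AND Y   [complement / identity]
= FALSE   [complement]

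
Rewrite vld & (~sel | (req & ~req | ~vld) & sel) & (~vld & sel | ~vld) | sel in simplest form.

vld & (~sel | (req & ~req | ~vld) & sel) & (~vld & sel | ~vld) | sel
= vld & (~sel | ~vld & sel) & (~vld & sel | ~vld) | sel   (complement / identity)
= vld & (~sel & ~vld | ~vld & sel) | sel   (distribution)
= vld & ~vld | sel   (distribution)
= sel   (complement / identity)

sel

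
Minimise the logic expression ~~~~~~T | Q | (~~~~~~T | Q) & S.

~~~~~~T | Q | (~~~~~~T | Q) & S
= ~~~~~~T | Q   (absorption)
= ~~~~T | Q   (double negation)
= ~~T | Q   (double negation)
= T | Q   (double negation)

T | Q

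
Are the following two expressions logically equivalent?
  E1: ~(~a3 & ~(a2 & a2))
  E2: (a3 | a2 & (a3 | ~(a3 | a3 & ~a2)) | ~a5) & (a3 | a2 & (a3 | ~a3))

Yes

E1: ~(~a3 & ~(a2 & a2))
    = a3 | a2 & a2   — De Morgan
    = a3 | a2   — idempotence
E2: (a3 | a2 & (a3 | ~(a3 | a3 & ~a2)) | ~a5) & (a3 | a2 & (a3 | ~a3))
    = (a3 | a2 & (a3 | ~a3) | ~a5) & (a3 | a2 & (a3 | ~a3))   — absorption
    = a3 | a2 & (a3 | ~a3)   — absorption
    = a3 | a2   — complement / identity
Both reduce to a3 | a2, so they are equivalent.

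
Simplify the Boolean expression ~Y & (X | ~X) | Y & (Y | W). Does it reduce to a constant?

1

~Y & (X | ~X) | Y & (Y | W)
= ~Y & (X | ~X) | Y
= ~Y | Y
= 1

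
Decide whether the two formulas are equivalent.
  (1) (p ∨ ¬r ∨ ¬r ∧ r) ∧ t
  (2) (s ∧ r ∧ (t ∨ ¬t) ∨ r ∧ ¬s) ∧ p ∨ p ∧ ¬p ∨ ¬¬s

E1: (p ∨ ¬r ∨ ¬r ∧ r) ∧ t
    = (p ∨ ¬r) ∧ t   [complement / identity]
E2: (s ∧ r ∧ (t ∨ ¬t) ∨ r ∧ ¬s) ∧ p ∨ p ∧ ¬p ∨ ¬¬s
    = (s ∧ r ∧ (t ∨ ¬t) ∨ r ∧ ¬s) ∧ p ∨ p ∧ ¬p ∨ s   [double negation]
    = (s ∧ r ∨ r ∧ ¬s) ∧ p ∨ p ∧ ¬p ∨ s   [complement / identity]
    = (s ∧ r ∨ r ∧ ¬s) ∧ p ∨ s   [complement / identity]
    = r ∧ p ∨ s   [distribution]
These differ: at p=1, r=0, s=1, t=0, E1 = 0 but E2 = 1.

No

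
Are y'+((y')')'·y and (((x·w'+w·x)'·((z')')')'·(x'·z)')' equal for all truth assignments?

E1: y'+((y')')'·y
    = y'+y'·y   [double negation]
    = y'   [complement / identity]
E2: (((x·w'+w·x)'·((z')')')'·(x'·z)')'
    = ((x'·((z')')')'·(x'·z)')'   [distribution]
    = x'·((z')')'+x'·z   [De Morgan]
    = x'·z'+x'·z   [double negation]
    = x'   [distribution]
These differ: at w=0, x=1, y=0, z=1, E1 = 1 but E2 = 0.

No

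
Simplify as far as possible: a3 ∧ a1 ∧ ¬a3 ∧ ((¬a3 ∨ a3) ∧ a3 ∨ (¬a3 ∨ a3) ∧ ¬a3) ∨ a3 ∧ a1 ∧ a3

a3 ∧ a1

a3 ∧ a1 ∧ ¬a3 ∧ ((¬a3 ∨ a3) ∧ a3 ∨ (¬a3 ∨ a3) ∧ ¬a3) ∨ a3 ∧ a1 ∧ a3
= a3 ∧ a1 ∧ ¬a3 ∧ (¬a3 ∨ a3) ∨ a3 ∧ a1 ∧ a3
= a3 ∧ a1 ∧ ¬a3 ∨ a3 ∧ a1 ∧ a3
= a3 ∧ a1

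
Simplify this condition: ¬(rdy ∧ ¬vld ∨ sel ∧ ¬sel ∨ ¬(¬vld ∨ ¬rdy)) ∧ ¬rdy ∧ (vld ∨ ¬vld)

¬(rdy ∧ ¬vld ∨ sel ∧ ¬sel ∨ ¬(¬vld ∨ ¬rdy)) ∧ ¬rdy ∧ (vld ∨ ¬vld)
= ¬(rdy ∧ ¬vld ∨ ¬(¬vld ∨ ¬rdy)) ∧ ¬rdy ∧ (vld ∨ ¬vld)   (complement / identity)
= ¬(rdy ∧ ¬vld ∨ ¬(¬vld ∨ ¬rdy)) ∧ ¬rdy   (complement / identity)
= ¬(rdy ∧ ¬vld ∨ vld ∧ rdy) ∧ ¬rdy   (De Morgan)
= ¬rdy ∧ ¬rdy   (distribution)
= ¬rdy   (idempotence)

¬rdy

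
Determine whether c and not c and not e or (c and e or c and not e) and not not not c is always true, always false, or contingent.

always false

c and not c and not e or (c and e or c and not e) and not not not c
= c and not c and not e or c and not not not c
= c and not c and not e or c and not c
= c and not c
= False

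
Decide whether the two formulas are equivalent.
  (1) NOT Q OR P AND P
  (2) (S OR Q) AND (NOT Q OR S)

E1: NOT Q OR P AND P
    = NOT Q OR P   [idempotence]
E2: (S OR Q) AND (NOT Q OR S)
    = S OR Q AND NOT Q   [distribution]
    = S   [complement / identity]
These differ: at P=0, Q=0, S=0, E1 = 1 but E2 = 0.

No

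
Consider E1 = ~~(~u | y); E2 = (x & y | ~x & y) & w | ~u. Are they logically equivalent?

No

E1: ~~(~u | y)
    = ~u | y   — double negation
E2: (x & y | ~x & y) & w | ~u
    = y & w | ~u   — distribution
These differ: at u=1, w=0, x=0, y=1, E1 = 1 but E2 = 0.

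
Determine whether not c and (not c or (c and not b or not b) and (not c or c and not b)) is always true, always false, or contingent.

not c and (not c or (c and not b or not b) and (not c or c and not b))
= not c and (not c or not b and not c or c and not b)   [distribution]
= not c and (not c or not b)   [distribution]
= not c   [absorption]
This depends on c, so it is not a constant.

contingent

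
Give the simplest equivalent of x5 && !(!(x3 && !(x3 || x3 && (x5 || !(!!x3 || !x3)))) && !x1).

x5 && x1

x5 && !(!(x3 && !(x3 || x3 && (x5 || !(!!x3 || !x3)))) && !x1)
= x5 && !(!(x3 && !(x3 || x3 && (x5 || !x3 && x3))) && !x1)
= x5 && !(!(x3 && !(x3 || x3 && x5)) && !x1)
= x5 && !(!(x3 && !x3) && !x1)
= x5 && (x3 && !x3 || x1)
= x5 && x1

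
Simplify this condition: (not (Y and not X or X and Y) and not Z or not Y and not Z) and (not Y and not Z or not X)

(not (Y and not X or X and Y) and not Z or not Y and not Z) and (not Y and not Z or not X)
= not (Y and not X or X and Y) and not Z and not X or not Y and not Z
= not Y and not Z and not X or not Y and not Z
= not Y and not Z

not Y and not Z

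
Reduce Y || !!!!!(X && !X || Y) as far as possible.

Y || !!!!!(X && !X || Y)
= Y || !!!(X && !X || Y)   (double negation)
= Y || !!!Y   (complement / identity)
= Y || !Y   (double negation)
= true   (complement)

true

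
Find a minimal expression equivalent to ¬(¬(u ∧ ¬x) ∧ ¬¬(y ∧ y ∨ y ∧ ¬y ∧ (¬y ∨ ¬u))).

u ∧ ¬x ∨ ¬y

¬(¬(u ∧ ¬x) ∧ ¬¬(y ∧ y ∨ y ∧ ¬y ∧ (¬y ∨ ¬u)))
= u ∧ ¬x ∨ ¬(y ∧ y ∨ y ∧ ¬y ∧ (¬y ∨ ¬u))
= u ∧ ¬x ∨ ¬(y ∧ y ∨ y ∧ ¬y)
= u ∧ ¬x ∨ ¬y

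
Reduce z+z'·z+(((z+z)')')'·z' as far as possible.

1

z+z'·z+(((z+z)')')'·z'
= z+z'·z+((z')')'·z'   [idempotence]
= z+z'·z+z'·z'   [double negation]
= z+z'   [distribution]
= 1   [complement]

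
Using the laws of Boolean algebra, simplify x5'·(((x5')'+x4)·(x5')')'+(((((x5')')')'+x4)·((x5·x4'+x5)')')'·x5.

x5'·(((x5')'+x4)·(x5')')'+(((((x5')')')'+x4)·((x5·x4'+x5)')')'·x5
= x5'·(((x5')'+x4)·(x5')')'+(((x5')'+x4)·((x5·x4'+x5)')')'·x5   (double negation)
= x5'·(((x5')'+x4)·(x5')')'+(((x5')'+x4)·(x5')')'·x5   (absorption)
= (((x5')'+x4)·(x5')')'   (distribution)
= ((x5')')'   (absorption)
= x5'   (double negation)

x5'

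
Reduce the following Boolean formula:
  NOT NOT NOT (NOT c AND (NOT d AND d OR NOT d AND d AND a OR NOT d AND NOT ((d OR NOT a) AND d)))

NOT NOT NOT (NOT c AND (NOT d AND d OR NOT d AND d AND a OR NOT d AND NOT ((d OR NOT a) AND d)))
= NOT NOT NOT (NOT c AND (NOT d AND d OR NOT d AND NOT ((d OR NOT a) AND d)))   — absorption
= NOT NOT NOT (NOT c AND (NOT d AND d OR NOT d AND NOT d))   — absorption
= NOT (NOT c AND (NOT d AND d OR NOT d AND NOT d))   — double negation
= NOT (NOT c AND NOT d)   — distribution
= c OR d   — De Morgan

c OR d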